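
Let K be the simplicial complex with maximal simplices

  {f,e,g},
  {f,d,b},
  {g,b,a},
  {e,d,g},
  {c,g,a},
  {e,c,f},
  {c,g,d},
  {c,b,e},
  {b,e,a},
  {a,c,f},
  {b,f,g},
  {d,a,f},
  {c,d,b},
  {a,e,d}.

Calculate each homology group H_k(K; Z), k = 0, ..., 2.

K has 7 vertices, 21 edges, 14 triangles.
rank ∂_0 = 0, rank ∂_1 = 6 ⇒ b_0 = 7 − 0 − 6 = 1; all invariant factors of ∂_1 are 1 so no torsion. So H_0 ≅ Z.
rank ∂_1 = 6, rank ∂_2 = 13 ⇒ b_1 = 21 − 6 − 13 = 2; all invariant factors of ∂_2 are 1 so no torsion. So H_1 ≅ Z^2.
rank ∂_2 = 13, rank ∂_3 = 0 ⇒ b_2 = 14 − 13 − 0 = 1. So H_2 ≅ Z.

H_0 ≅ Z,  H_1 ≅ Z^2,  H_2 ≅ Z.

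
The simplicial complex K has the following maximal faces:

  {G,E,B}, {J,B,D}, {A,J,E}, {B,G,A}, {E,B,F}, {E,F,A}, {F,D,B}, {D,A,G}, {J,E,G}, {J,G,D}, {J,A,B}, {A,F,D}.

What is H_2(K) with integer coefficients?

Order the vertices as A < B < D < E < F < G < J. Listing each simplex with vertices in this order, K has dimension 2 with simplices:

  0-simplices (7): A, B, D, E, F, G, J
  1-simplices (18): AB, AD, AE, AF, AG, AJ, BD, BE, BF, BG, BJ, DF, DG, DJ, EF, EG, EJ, GJ
  2-simplices (12): ABG, ABJ, ADF, ADG, AEF, AEJ, BDF, BDJ, BEF, BEG, DGJ, EGJ

giving chain groups C_0 ≅ Z^7, C_1 ≅ Z^18, C_2 ≅ Z^12.

The boundary map ∂_1: C_1 → C_0 is given by ∂[p,q] = [q] − [p]. For instance
  ∂AF = F − A.
As a 7×18 matrix over Z this has rank 6, with invariant factors (1,1,1,1,1,1).

Boundary ∂_2: C_2 → C_1 acts by ∂[p,q,r] = [q,r] − [p,r] + [p,q]. For instance
  ∂BEG = EG − BG + BE,
  ∂ABJ = BJ − AJ + AB.
The resulting 18×12 matrix has rank 12, and its Smith normal form has invariant factors (1,1,1,1,1,1,1,1,1,1,1,2).

From H_k ≅ ker(∂_k) / im(∂_{k+1}) we obtain:

  H_2: rank ker ∂_2 − rank ∂_3 = (12 − 12) − 0 = 0, and there is no ∂_3, so H_2 ≅ 0.

H_2 ≅ 0.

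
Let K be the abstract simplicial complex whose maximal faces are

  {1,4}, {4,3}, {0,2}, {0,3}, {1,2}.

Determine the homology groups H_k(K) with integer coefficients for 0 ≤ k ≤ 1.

Take the total order 0 < 1 < 2 < 3 < 4 on the vertex set. Then K (dimension 1) consists of the simplices:

  0-simplices (5): [0], [1], [2], [3], [4]
  1-simplices (5): [0,2], [0,3], [1,2], [1,4], [3,4]

giving chain groups C_0 ≅ Z^5, C_1 ≅ Z^5.

∂_1: C_1 → C_0 is given by ∂[p,q] = [q] − [p].
This gives a 5×5 integer matrix of rank 4; reducing to Smith normal form yields diagonal entries (1,1,1,1).

Reading off H_k = ker ∂_k / im ∂_{k+1}:

  H_0: rank C_0 − rank ∂_1 = 5 − 4 = 1, and the invariant factors of ∂_1 are all 1, so H_0 ≅ Z.
  H_1: rank ker ∂_1 − rank ∂_2 = (5 − 4) − 0 = 1, and there is no ∂_2, so H_1 ≅ Z.

As a check, the Euler characteristic is 5 − 5 = 0, which agrees with 1 − 1 = 0.

H_0 = Z,  H_1 = Z.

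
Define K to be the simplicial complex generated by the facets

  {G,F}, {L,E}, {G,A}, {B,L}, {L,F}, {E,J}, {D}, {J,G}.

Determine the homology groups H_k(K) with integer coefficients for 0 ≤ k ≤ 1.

Order the vertices as A < B < D < E < F < G < J < L. Listing each simplex with vertices in this order, K has dimension 1 with simplices:

  0-simplices (8): A, B, D, E, F, G, J, L
  1-simplices (7): AG, BL, EJ, EL, FG, FL, GJ

Hence C_0 ≅ Z^8, C_1 ≅ Z^7.

The boundary map ∂_1: C_1 → C_0 maps an edge to its endpoints' difference, ∂[p,q] = q − p.
This gives a 8×7 integer matrix of rank 6; reducing to Smith normal form yields diagonal entries (1,1,1,1,1,1).

Reading off H_k = ker ∂_k / im ∂_{k+1}:

  H_0: rank C_0 − rank ∂_1 = 8 − 6 = 2, and the invariant factors of ∂_1 are all 1, so H_0 ≅ Z^2.
  H_1: rank ker ∂_1 − rank ∂_2 = (7 − 6) − 0 = 1, and there is no ∂_2, so H_1 ≅ Z.

As a check, the Euler characteristic is 8 − 7 = 1, which agrees with 2 − 1 = 1.

H_0 ≅ Z^2,  H_1 ≅ Z.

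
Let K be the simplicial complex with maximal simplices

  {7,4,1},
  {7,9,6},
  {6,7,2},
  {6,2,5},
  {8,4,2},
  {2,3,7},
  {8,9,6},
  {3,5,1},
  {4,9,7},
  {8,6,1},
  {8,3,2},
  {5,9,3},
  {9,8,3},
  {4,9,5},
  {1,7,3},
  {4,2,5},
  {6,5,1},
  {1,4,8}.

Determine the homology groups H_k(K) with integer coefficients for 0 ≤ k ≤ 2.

Fix the vertex order 1 < 2 < 3 < 4 < 5 < 6 < 7 < 8 < 9 and write every simplex with vertices in increasing order. Then dim K = 2 and the simplices of K are:

  0-simplices (9): [1], [2], [3], [4], [5], [6], [7], [8], [9]
  1-simplices (27): (27 of them)
  2-simplices (18): [1,3,5], [1,3,7], [1,4,7], [1,4,8], [1,5,6], [1,6,8], [2,3,7], [2,3,8], [2,4,5], [2,4,8], [2,5,6], [2,6,7], [3,5,9], [3,8,9], [4,5,9], [4,7,9], [6,7,9], [6,8,9]

Hence C_0 ≅ Z^9, C_1 ≅ Z^27, C_2 ≅ Z^18.

∂_1: C_1 → C_0 is given by ∂[p,q] = [q] − [p]. For instance
  ∂[4,7] = [7] − [4].
The 9×27 boundary matrix has rank 8 and Smith normal form diag(1,1,1,1,1,1,1,1).

∂_2: C_2 → C_1 sends each 2-simplex [p,q,r] to [q,r] − [p,r] + [p,q]. For instance
  ∂[1,6,8] = [6,8] − [1,8] + [1,6],
  ∂[4,5,9] = [5,9] − [4,9] + [4,5].
As a 27×18 matrix over Z this has rank 17, with invariant factors (1,1,1,1,1,1,1,1,1,1,1,1,1,1,1,1,1).

From H_k ≅ ker(∂_k) / im(∂_{k+1}) we obtain:

  H_0: rank C_0 − rank ∂_1 = 9 − 8 = 1, and the invariant factors of ∂_1 are all 1, so H_0 ≅ Z.
  H_1: rank ker ∂_1 − rank ∂_2 = (27 − 8) − 17 = 2, and the invariant factors of ∂_2 are all 1, so H_1 ≅ Z^2.
  H_2: rank ker ∂_2 − rank ∂_3 = (18 − 17) − 0 = 1, and there is no ∂_3, so H_2 ≅ Z.

As a check, the Euler characteristic is 9 − 27 + 18 = 0, which agrees with 1 − 2 + 1 = 0.
(K is a triangulation of the torus T^2.)

H_0 ≅ Z,  H_1 ≅ Z^2,  H_2 ≅ Z.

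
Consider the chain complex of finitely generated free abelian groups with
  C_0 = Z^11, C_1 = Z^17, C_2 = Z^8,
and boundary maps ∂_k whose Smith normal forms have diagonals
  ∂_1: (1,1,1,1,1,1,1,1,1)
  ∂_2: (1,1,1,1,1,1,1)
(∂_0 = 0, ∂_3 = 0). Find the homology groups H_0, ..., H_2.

H_0 ≅ Z^2,  H_1 ≅ Z,  H_2 ≅ Z.

H_0: b_0 = 11 − 0 − 9 = 2; torsion from ∂_1 factors > 1: none. So H_0 ≅ Z^2.
H_1: b_1 = 17 − 9 − 7 = 1; torsion from ∂_2 factors > 1: none. So H_1 ≅ Z.
H_2: b_2 = 8 − 7 − 0 = 1; torsion from ∂_3 factors > 1: none. So H_2 ≅ Z.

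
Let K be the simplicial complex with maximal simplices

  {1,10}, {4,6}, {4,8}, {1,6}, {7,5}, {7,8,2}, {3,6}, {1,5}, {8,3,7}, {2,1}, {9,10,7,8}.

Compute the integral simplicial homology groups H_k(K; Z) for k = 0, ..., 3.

H_0 = Z,  H_1 = Z^4,  H_2 = 0,  H_3 = 0.

Take the total order 1 < 2 < 3 < 4 < 5 < 6 < 7 < 8 < 9 < 10 on the vertex set. Then K (dimension 3) consists of the simplices:

  0-simplices (10): [1], [2], [3], [4], [5], [6], [7], [8], [9], [10]
  1-simplices (18): [1,2], [1,5], [1,6], [1,10], [2,7], [2,8], [3,6], [3,7], [3,8], [4,6], [4,8], [5,7], [7,8], [7,9], [7,10], [8,9], [8,10], [9,10]
  2-simplices (6): [2,7,8], [3,7,8], [7,8,9], [7,8,10], [7,9,10], [8,9,10]
  3-simplices (1): [7,8,9,10]

giving chain groups C_0 ≅ Z^10, C_1 ≅ Z^18, C_2 ≅ Z^6, C_3 ≅ Z^1.

∂_1: C_1 → C_0 is given by ∂[p,q] = [q] − [p].
As a 10×18 matrix over Z this has rank 9, with invariant factors (1,1,1,1,1,1,1,1,1).

The boundary map ∂_2: C_2 → C_1 acts by ∂[p,q,r] = [q,r] − [p,r] + [p,q]. For instance
  ∂[2,7,8] = [7,8] − [2,8] + [2,7],
  ∂[8,9,10] = [9,10] − [8,10] + [8,9].
The 18×6 boundary matrix has rank 5 and Smith normal form diag(1,1,1,1,1).

The boundary map ∂_3: C_3 → C_2 sends each 3-simplex σ to the alternating sum Σ_i (−1)^i (σ with its i-th vertex removed). For instance
  ∂[7,8,9,10] = [8,9,10] − [7,9,10] + [7,8,10] − [7,8,9].
As a 6×1 matrix over Z this has rank 1, with invariant factors (1).

From H_k ≅ ker(∂_k) / im(∂_{k+1}) we obtain:

  H_0: rank C_0 − rank ∂_1 = 10 − 9 = 1, and the invariant factors of ∂_1 are all 1, so H_0 = Z.
  H_1: rank ker ∂_1 − rank ∂_2 = (18 − 9) − 5 = 4, and the invariant factors of ∂_2 are all 1, so H_1 = Z^4.
  H_2: rank ker ∂_2 − rank ∂_3 = (6 − 5) − 1 = 0, and the invariant factors of ∂_3 are all 1, so H_2 = 0.
  H_3: rank ker ∂_3 − rank ∂_4 = (1 − 1) − 0 = 0, and there is no ∂_4, so H_3 = 0.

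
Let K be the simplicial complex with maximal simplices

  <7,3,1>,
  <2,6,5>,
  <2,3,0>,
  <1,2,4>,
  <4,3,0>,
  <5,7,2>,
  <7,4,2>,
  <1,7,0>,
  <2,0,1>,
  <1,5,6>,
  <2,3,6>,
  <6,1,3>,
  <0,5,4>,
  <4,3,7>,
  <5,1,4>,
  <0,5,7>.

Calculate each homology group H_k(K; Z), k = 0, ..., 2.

We work with the vertex ordering 0 < 1 < 2 < 3 < 4 < 5 < 6 < 7. The simplices of K, each written with vertices in increasing order, are:

  0-simplices (8): [0], [1], [2], [3], [4], [5], [6], [7]
  1-simplices (24): (24 of them)
  2-simplices (16): [0,1,2], [0,1,7], [0,2,3], [0,3,4], [0,4,5], [0,5,7], [1,2,4], [1,3,6], [1,3,7], [1,4,5], [1,5,6], [2,3,6], [2,4,7], [2,5,6], [2,5,7], [3,4,7]

giving chain groups C_0 ≅ Z^8, C_1 ≅ Z^24, C_2 ≅ Z^16.

The boundary map ∂_1: C_1 → C_0 sends each edge [p,q] (with p < q) to q − p. For instance
  ∂[2,7] = [7] − [2].
The resulting 8×24 matrix has rank 7, and its Smith normal form has invariant factors (1,1,1,1,1,1,1).

Boundary ∂_2: C_2 → C_1 acts by ∂[p,q,r] = [q,r] − [p,r] + [p,q]. For instance
  ∂[1,3,6] = [3,6] − [1,6] + [1,3],
  ∂[0,4,5] = [4,5] − [0,5] + [0,4].
As a 24×16 matrix over Z this has rank 15, with invariant factors (1,1,1,1,1,1,1,1,1,1,1,1,1,1,1).

From H_k ≅ ker(∂_k) / im(∂_{k+1}) we obtain:

  H_0: rank C_0 − rank ∂_1 = 8 − 7 = 1, and the invariant factors of ∂_1 are all 1, so H_0 = Z.
  H_1: rank ker ∂_1 − rank ∂_2 = (24 − 7) − 15 = 2, and the invariant factors of ∂_2 are all 1, so H_1 = Z^2.
  H_2: rank ker ∂_2 − rank ∂_3 = (16 − 15) − 0 = 1, and there is no ∂_3, so H_2 = Z.

As a check, the Euler characteristic is 8 − 24 + 16 = 0, which agrees with 1 − 2 + 1 = 0.
(K is a triangulation of the torus T^2.)

H_0 ≅ Z,  H_1 ≅ Z^2,  H_2 ≅ Z.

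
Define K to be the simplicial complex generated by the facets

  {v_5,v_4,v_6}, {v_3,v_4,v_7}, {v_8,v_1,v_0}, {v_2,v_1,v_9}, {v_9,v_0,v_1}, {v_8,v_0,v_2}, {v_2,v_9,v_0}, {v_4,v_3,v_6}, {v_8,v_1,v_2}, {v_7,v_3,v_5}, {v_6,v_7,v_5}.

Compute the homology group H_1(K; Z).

H_1 = Z.

K has 10 vertices, 19 edges, 11 triangles.
rank ∂_1 = 8, rank ∂_2 = 10 ⇒ b_1 = 19 − 8 − 10 = 1; all invariant factors of ∂_2 are 1 so no torsion. So H_1 = Z.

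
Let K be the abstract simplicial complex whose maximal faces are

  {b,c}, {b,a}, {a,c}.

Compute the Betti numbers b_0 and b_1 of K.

b_0 = 1, b_1 = 1.

K has 3 vertices, 3 edges.
rank ∂_0 = 0, rank ∂_1 = 2 ⇒ b_0 = 3 − 0 − 2 = 1; all invariant factors of ∂_1 are 1 so no torsion. So H_0 ≅ Z.
rank ∂_1 = 2, rank ∂_2 = 0 ⇒ b_1 = 3 − 2 − 0 = 1. So H_1 ≅ Z.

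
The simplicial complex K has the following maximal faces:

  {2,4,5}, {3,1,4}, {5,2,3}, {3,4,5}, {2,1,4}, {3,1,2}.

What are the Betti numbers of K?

Order the vertices as 1 < 2 < 3 < 4 < 5. Listing each simplex with vertices in this order, K has dimension 2 with simplices:

  0-simplices (5): [1], [2], [3], [4], [5]
  1-simplices (9): [1,2], [1,3], [1,4], [2,3], [2,4], [2,5], [3,4], [3,5], [4,5]
  2-simplices (6): [1,2,3], [1,2,4], [1,3,4], [2,3,5], [2,4,5], [3,4,5]

so the chain groups are C_0 ≅ Z^5, C_1 ≅ Z^9, C_2 ≅ Z^6.

Boundary ∂_1: C_1 → C_0 sends each edge [p,q] (with p < q) to q − p. For instance
  ∂[1,3] = [3] − [1].
This gives a 5×9 integer matrix of rank 4; reducing to Smith normal form yields diagonal entries (1,1,1,1).

The boundary map ∂_2: C_2 → C_1 maps a triangle to the signed sum of its edges. For instance
  ∂[1,2,4] = [2,4] − [1,4] + [1,2],
  ∂[1,2,3] = [2,3] − [1,3] + [1,2].
This gives a 9×6 integer matrix of rank 5; reducing to Smith normal form yields diagonal entries (1,1,1,1,1).

From H_k ≅ ker(∂_k) / im(∂_{k+1}) we obtain:

  H_0: rank C_0 − rank ∂_1 = 5 − 4 = 1, and the invariant factors of ∂_1 are all 1, so H_0 ≅ Z.
  H_1: rank ker ∂_1 − rank ∂_2 = (9 − 4) − 5 = 0, and the invariant factors of ∂_2 are all 1, so H_1 ≅ 0.
  H_2: rank ker ∂_2 − rank ∂_3 = (6 − 5) − 0 = 1, and there is no ∂_3, so H_2 ≅ Z.

Hence the Betti numbers are b_0 = 1, b_1 = 0, b_2 = 1.

b_0 = 1, b_1 = 0, b_2 = 1.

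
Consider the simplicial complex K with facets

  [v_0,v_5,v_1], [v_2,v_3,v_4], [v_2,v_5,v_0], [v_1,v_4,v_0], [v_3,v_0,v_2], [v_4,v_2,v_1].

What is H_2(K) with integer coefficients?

Take the total order v_0 < v_1 < v_2 < v_3 < v_4 < v_5 on the vertex set. Then K (dimension 2) consists of the simplices:

  0-simplices (6): [v_0], [v_1], [v_2], [v_3], [v_4], [v_5]
  1-simplices (12): [v_0,v_1], [v_0,v_2], [v_0,v_3], [v_0,v_4], [v_0,v_5], [v_1,v_2], [v_1,v_4], [v_1,v_5], [v_2,v_3], [v_2,v_4], [v_2,v_5], [v_3,v_4]
  2-simplices (6): [v_0,v_1,v_4], [v_0,v_1,v_5], [v_0,v_2,v_3], [v_0,v_2,v_5], [v_1,v_2,v_4], [v_2,v_3,v_4]

so the chain groups are C_0 ≅ Z^6, C_1 ≅ Z^12, C_2 ≅ Z^6.

The boundary map ∂_1: C_1 → C_0 is given by ∂[p,q] = [q] − [p]. For instance
  ∂[v_2,v_5] = [v_5] − [v_2].
The 6×12 boundary matrix has rank 5 and Smith normal form diag(1,1,1,1,1).

The boundary map ∂_2: C_2 → C_1 acts by ∂[p,q,r] = [q,r] − [p,r] + [p,q]. For instance
  ∂[v_0,v_2,v_3] = [v_2,v_3] − [v_0,v_3] + [v_0,v_2],
  ∂[v_0,v_1,v_5] = [v_1,v_5] − [v_0,v_5] + [v_0,v_1].
The resulting 12×6 matrix has rank 6, and its Smith normal form has invariant factors (1,1,1,1,1,1).

Now H_k = ker ∂_k / im ∂_{k+1}, so:

  H_2: rank ker ∂_2 − rank ∂_3 = (6 − 6) − 0 = 0, and there is no ∂_3, so H_2 = 0.

H_2 = 0.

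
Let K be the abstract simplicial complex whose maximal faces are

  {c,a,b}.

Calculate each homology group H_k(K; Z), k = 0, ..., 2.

H_0 ≅ Z,  H_1 = 0,  H_2 = 0.

Fix the vertex order a < b < c and write every simplex with vertices in increasing order. Then dim K = 2 and the simplices of K are:

  0-simplices (3): a, b, c
  1-simplices (3): ab, ac, bc
  2-simplices (1): abc

giving chain groups C_0 ≅ Z^3, C_1 ≅ Z^3, C_2 ≅ Z^1.

The boundary map ∂_1: C_1 → C_0 is given by ∂[p,q] = [q] − [p]. For instance
  ∂ac = c − a.
The 3×3 boundary matrix has rank 2 and Smith normal form diag(1,1).

The boundary map ∂_2: C_2 → C_1 acts by ∂[p,q,r] = [q,r] − [p,r] + [p,q]. For instance
  ∂abc = bc − ac + ab.
The resulting 3×1 matrix has rank 1, and its Smith normal form has invariant factors (1).

Computing H_k = (kernel of ∂_k) / (image of ∂_{k+1}):

  H_0: rank C_0 − rank ∂_1 = 3 − 2 = 1, and the invariant factors of ∂_1 are all 1, so H_0 = Z.
  H_1: rank ker ∂_1 − rank ∂_2 = (3 − 2) − 1 = 0, and the invariant factors of ∂_2 are all 1, so H_1 = 0.
  H_2: rank ker ∂_2 − rank ∂_3 = (1 − 1) − 0 = 0, and there is no ∂_3, so H_2 = 0.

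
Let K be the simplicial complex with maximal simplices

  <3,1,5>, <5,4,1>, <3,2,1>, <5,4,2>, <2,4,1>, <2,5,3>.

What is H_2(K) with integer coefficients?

Take the total order 1 < 2 < 3 < 4 < 5 on the vertex set. Then K (dimension 2) consists of the simplices:

  0-simplices (5): [1], [2], [3], [4], [5]
  1-simplices (9): [1,2], [1,3], [1,4], [1,5], [2,3], [2,4], [2,5], [3,5], [4,5]
  2-simplices (6): [1,2,3], [1,2,4], [1,3,5], [1,4,5], [2,3,5], [2,4,5]

giving chain groups C_0 ≅ Z^5, C_1 ≅ Z^9, C_2 ≅ Z^6.

The boundary map ∂_1: C_1 → C_0 maps an edge to its endpoints' difference, ∂[p,q] = q − p.
This gives a 5×9 integer matrix of rank 4; reducing to Smith normal form yields diagonal entries (1,1,1,1).

∂_2: C_2 → C_1 sends each 2-simplex [p,q,r] to [q,r] − [p,r] + [p,q]. For instance
  ∂[1,2,4] = [2,4] − [1,4] + [1,2],
  ∂[1,4,5] = [4,5] − [1,5] + [1,4].
This gives a 9×6 integer matrix of rank 5; reducing to Smith normal form yields diagonal entries (1,1,1,1,1).

Computing H_k = (kernel of ∂_k) / (image of ∂_{k+1}):

  H_2: rank ker ∂_2 − rank ∂_3 = (6 − 5) − 0 = 1, and there is no ∂_3, so H_2 ≅ Z.

(K is a triangulation of the 2-sphere S^2.)

H_2 = Z.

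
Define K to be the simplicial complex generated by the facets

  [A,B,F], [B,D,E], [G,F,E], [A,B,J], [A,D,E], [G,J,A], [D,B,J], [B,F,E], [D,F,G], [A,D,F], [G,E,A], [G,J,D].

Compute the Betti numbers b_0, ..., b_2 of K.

b_0 = 1, b_1 = 0, b_2 = 0.

K has 7 vertices, 18 edges, 12 triangles.
rank ∂_0 = 0, rank ∂_1 = 6 ⇒ b_0 = 7 − 0 − 6 = 1; all invariant factors of ∂_1 are 1 so no torsion. So H_0 ≅ Z.
rank ∂_1 = 6, rank ∂_2 = 12 ⇒ b_1 = 18 − 6 − 12 = 0; ∂_2 has invariant factor(s) [2] giving torsion. So H_1 ≅ Z/2.
rank ∂_2 = 12, rank ∂_3 = 0 ⇒ b_2 = 12 − 12 − 0 = 0. So H_2 ≅ 0.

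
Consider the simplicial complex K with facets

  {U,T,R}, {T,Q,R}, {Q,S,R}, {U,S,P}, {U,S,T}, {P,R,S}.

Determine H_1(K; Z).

H_1 = Z.

Order the vertices as P < Q < R < S < T < U. Listing each simplex with vertices in this order, K has dimension 2 with simplices:

  0-simplices (6): P, Q, R, S, T, U
  1-simplices (12): PR, PS, PU, QR, QS, QT, RS, RT, RU, ST, SU, TU
  2-simplices (6): PRS, PSU, QRS, QRT, RTU, STU

giving chain groups C_0 ≅ Z^6, C_1 ≅ Z^12, C_2 ≅ Z^6.

The boundary map ∂_1: C_1 → C_0 maps an edge to its endpoints' difference, ∂[p,q] = q − p. For instance
  ∂QS = S − Q.
The resulting 6×12 matrix has rank 5, and its Smith normal form has invariant factors (1,1,1,1,1).

∂_2: C_2 → C_1 sends each 2-simplex [p,q,r] to [q,r] − [p,r] + [p,q]. For instance
  ∂QRT = RT − QT + QR,
  ∂RTU = TU − RU + RT.
The 12×6 boundary matrix has rank 6 and Smith normal form diag(1,1,1,1,1,1).

From H_k ≅ ker(∂_k) / im(∂_{k+1}) we obtain:

  H_1: rank ker ∂_1 − rank ∂_2 = (12 − 5) − 6 = 1, and the invariant factors of ∂_2 are all 1, so H_1 = Z.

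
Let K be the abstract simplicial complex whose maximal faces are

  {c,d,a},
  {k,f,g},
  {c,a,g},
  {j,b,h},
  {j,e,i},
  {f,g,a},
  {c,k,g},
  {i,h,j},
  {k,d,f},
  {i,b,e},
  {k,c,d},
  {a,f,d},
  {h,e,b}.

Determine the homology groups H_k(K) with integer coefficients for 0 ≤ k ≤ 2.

Order the vertices as a < b < c < d < e < f < g < h < i < j < k. Listing each simplex with vertices in this order, K has dimension 2 with simplices:

  0-simplices (11): a, b, c, d, e, f, g, h, i, j, k
  1-simplices (22): ac, ad, af, ag, be, bh, bi, bj, cd, cg, ck, df, dk, eh, ei, ej, fg, fk, gk, hi, hj, ij
  2-simplices (13): acd, acg, adf, afg, beh, bei, bhj, cdk, cgk, dfk, eij, fgk, hij

giving chain groups C_0 ≅ Z^11, C_1 ≅ Z^22, C_2 ≅ Z^13.

The boundary map ∂_1: C_1 → C_0 maps an edge to its endpoints' difference, ∂[p,q] = q − p. For instance
  ∂fk = k − f.
The resulting 11×22 matrix has rank 9, and its Smith normal form has invariant factors (1,1,1,1,1,1,1,1,1).

Boundary ∂_2: C_2 → C_1 acts by ∂[p,q,r] = [q,r] − [p,r] + [p,q]. For instance
  ∂cgk = gk − ck + cg,
  ∂cdk = dk − ck + cd.
The 22×13 boundary matrix has rank 12 and Smith normal form diag(1,1,1,1,1,1,1,1,1,1,1,1).

Reading off H_k = ker ∂_k / im ∂_{k+1}:

  H_0: rank C_0 − rank ∂_1 = 11 − 9 = 2, and the invariant factors of ∂_1 are all 1, so H_0 ≅ Z^2.
  H_1: rank ker ∂_1 − rank ∂_2 = (22 − 9) − 12 = 1, and the invariant factors of ∂_2 are all 1, so H_1 ≅ Z.
  H_2: rank ker ∂_2 − rank ∂_3 = (13 − 12) − 0 = 1, and there is no ∂_3, so H_2 ≅ Z.

(K is a triangulation of the disjoint union of the 2-sphere S^2 and the Möbius band.)

H_0 = Z^2,  H_1 = Z,  H_2 = Z.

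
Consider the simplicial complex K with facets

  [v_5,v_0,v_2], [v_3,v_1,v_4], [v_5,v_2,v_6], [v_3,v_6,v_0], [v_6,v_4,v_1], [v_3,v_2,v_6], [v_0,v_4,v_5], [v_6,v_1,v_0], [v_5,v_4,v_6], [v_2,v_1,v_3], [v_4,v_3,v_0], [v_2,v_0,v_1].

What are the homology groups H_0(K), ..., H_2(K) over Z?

Fix the vertex order v_0 < v_1 < v_2 < v_3 < v_4 < v_5 < v_6 and write every simplex with vertices in increasing order. Then dim K = 2 and the simplices of K are:

  0-simplices (7): [v_0], [v_1], [v_2], [v_3], [v_4], [v_5], [v_6]
  1-simplices (18): (18 of them)
  2-simplices (12): (12 of them)

Hence C_0 ≅ Z^7, C_1 ≅ Z^18, C_2 ≅ Z^12.

The boundary map ∂_1: C_1 → C_0 maps an edge to its endpoints' difference, ∂[p,q] = q − p.
This gives a 7×18 integer matrix of rank 6; reducing to Smith normal form yields diagonal entries (1,1,1,1,1,1).

Boundary ∂_2: C_2 → C_1 sends each 2-simplex [p,q,r] to [q,r] − [p,r] + [p,q]. For instance
  ∂[v_4,v_5,v_6] = [v_5,v_6] − [v_4,v_6] + [v_4,v_5],
  ∂[v_2,v_5,v_6] = [v_5,v_6] − [v_2,v_6] + [v_2,v_5].
As a 18×12 matrix over Z this has rank 12, with invariant factors (1,1,1,1,1,1,1,1,1,1,1,2).

From H_k ≅ ker(∂_k) / im(∂_{k+1}) we obtain:

  H_0: rank C_0 − rank ∂_1 = 7 − 6 = 1, and the invariant factors of ∂_1 are all 1, so H_0 = Z.
  H_1: rank ker ∂_1 − rank ∂_2 = (18 − 6) − 12 = 0, and ∂_2 has invariant factor 2 > 1, so H_1 = Z/2.
  H_2: rank ker ∂_2 − rank ∂_3 = (12 − 12) − 0 = 0, and there is no ∂_3, so H_2 = 0.

(K is a triangulation of the real projective plane RP^2.)

H_0 = Z,  H_1 = Z/2,  H_2 = 0.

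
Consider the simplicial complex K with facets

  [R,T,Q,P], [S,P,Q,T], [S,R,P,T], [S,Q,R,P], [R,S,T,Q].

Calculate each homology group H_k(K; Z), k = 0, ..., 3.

Fix the vertex order P < Q < R < S < T and write every simplex with vertices in increasing order. Then dim K = 3 and the simplices of K are:

  0-simplices (5): P, Q, R, S, T
  1-simplices (10): PQ, PR, PS, PT, QR, QS, QT, RS, RT, ST
  2-simplices (10): PQR, PQS, PQT, PRS, PRT, PST, QRS, QRT, QST, RST
  3-simplices (5): PQRS, PQRT, PQST, PRST, QRST

giving chain groups C_0 ≅ Z^5, C_1 ≅ Z^10, C_2 ≅ Z^10, C_3 ≅ Z^5.

The boundary map ∂_1: C_1 → C_0 maps an edge to its endpoints' difference, ∂[p,q] = q − p.
As a 5×10 matrix over Z this has rank 4, with invariant factors (1,1,1,1).

Boundary ∂_2: C_2 → C_1 acts by ∂[p,q,r] = [q,r] − [p,r] + [p,q]. For instance
  ∂QRS = RS − QS + QR,
  ∂QST = ST − QT + QS.
This gives a 10×10 integer matrix of rank 6; reducing to Smith normal form yields diagonal entries (1,1,1,1,1,1).

Boundary ∂_3: C_3 → C_2 sends each 3-simplex σ to the alternating sum Σ_i (−1)^i (σ with its i-th vertex removed). For instance
  ∂PRST = RST − PST + PRT − PRS,
  ∂PQRS = QRS − PRS + PQS − PQR.
The resulting 10×5 matrix has rank 4, and its Smith normal form has invariant factors (1,1,1,1).

Computing H_k = (kernel of ∂_k) / (image of ∂_{k+1}):

  H_0: rank C_0 − rank ∂_1 = 5 − 4 = 1, and the invariant factors of ∂_1 are all 1, so H_0 ≅ Z.
  H_1: rank ker ∂_1 − rank ∂_2 = (10 − 4) − 6 = 0, and the invariant factors of ∂_2 are all 1, so H_1 ≅ 0.
  H_2: rank ker ∂_2 − rank ∂_3 = (10 − 6) − 4 = 0, and the invariant factors of ∂_3 are all 1, so H_2 ≅ 0.
  H_3: rank ker ∂_3 − rank ∂_4 = (5 − 4) − 0 = 1, and there is no ∂_4, so H_3 ≅ Z.

H_0 ≅ Z,  H_1 = 0,  H_2 = 0,  H_3 ≅ Z.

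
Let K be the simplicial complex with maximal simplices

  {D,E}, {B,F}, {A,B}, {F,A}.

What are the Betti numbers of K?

b_0 = 2, b_1 = 1.

K has 5 vertices, 4 edges.
rank ∂_0 = 0, rank ∂_1 = 3 ⇒ b_0 = 5 − 0 − 3 = 2; all invariant factors of ∂_1 are 1 so no torsion. So H_0 = Z^2.
rank ∂_1 = 3, rank ∂_2 = 0 ⇒ b_1 = 4 − 3 − 0 = 1. So H_1 = Z.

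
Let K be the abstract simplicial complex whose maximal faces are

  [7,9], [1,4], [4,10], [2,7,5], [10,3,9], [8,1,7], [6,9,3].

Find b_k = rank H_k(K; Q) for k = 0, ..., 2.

b_0 = 1, b_1 = 1, b_2 = 0.

K has 10 vertices, 14 edges, 4 triangles.
rank ∂_0 = 0, rank ∂_1 = 9 ⇒ b_0 = 10 − 0 − 9 = 1; all invariant factors of ∂_1 are 1 so no torsion. So H_0 ≅ Z.
rank ∂_1 = 9, rank ∂_2 = 4 ⇒ b_1 = 14 − 9 − 4 = 1; all invariant factors of ∂_2 are 1 so no torsion. So H_1 ≅ Z.
rank ∂_2 = 4, rank ∂_3 = 0 ⇒ b_2 = 4 − 4 − 0 = 0. So H_2 ≅ 0.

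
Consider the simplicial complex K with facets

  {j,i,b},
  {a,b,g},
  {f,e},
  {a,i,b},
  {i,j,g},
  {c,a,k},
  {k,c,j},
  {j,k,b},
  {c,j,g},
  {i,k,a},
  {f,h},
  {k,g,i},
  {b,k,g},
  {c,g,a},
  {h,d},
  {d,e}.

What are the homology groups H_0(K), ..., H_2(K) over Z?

H_0 ≅ Z^2,  H_1 ≅ Z ⊕ Z/2Z,  H_2 = 0.

Fix the vertex order a < b < c < d < e < f < g < h < i < j < k and write every simplex with vertices in increasing order. Then dim K = 2 and the simplices of K are:

  0-simplices (11): a, b, c, d, e, f, g, h, i, j, k
  1-simplices (22): ab, ac, ag, ai, ak, bg, bi, bj, bk, cg, cj, ck, de, dh, ef, fh, gi, gj, gk, ij, ik, jk
  2-simplices (12): abg, abi, acg, ack, aik, bgk, bij, bjk, cgj, cjk, gij, gik

Hence C_0 ≅ Z^11, C_1 ≅ Z^22, C_2 ≅ Z^12.

Boundary ∂_1: C_1 → C_0 maps an edge to its endpoints' difference, ∂[p,q] = q − p. For instance
  ∂fh = h − f.
The resulting 11×22 matrix has rank 9, and its Smith normal form has invariant factors (1,1,1,1,1,1,1,1,1).

∂_2: C_2 → C_1 sends each 2-simplex [p,q,r] to [q,r] − [p,r] + [p,q]. For instance
  ∂cjk = jk − ck + cj,
  ∂bij = ij − bj + bi.
This gives a 22×12 integer matrix of rank 12; reducing to Smith normal form yields diagonal entries (1,1,1,1,1,1,1,1,1,1,1,2).

Now H_k = ker ∂_k / im ∂_{k+1}, so:

  H_0: rank C_0 − rank ∂_1 = 11 − 9 = 2, and the invariant factors of ∂_1 are all 1, so H_0 ≅ Z^2.
  H_1: rank ker ∂_1 − rank ∂_2 = (22 − 9) − 12 = 1, and ∂_2 has invariant factor 2 > 1, so H_1 ≅ Z ⊕ Z/2Z.
  H_2: rank ker ∂_2 − rank ∂_3 = (12 − 12) − 0 = 0, and there is no ∂_3, so H_2 ≅ 0.

(K is a triangulation of the disjoint union of the real projective plane RP^2 and the circle S^1.)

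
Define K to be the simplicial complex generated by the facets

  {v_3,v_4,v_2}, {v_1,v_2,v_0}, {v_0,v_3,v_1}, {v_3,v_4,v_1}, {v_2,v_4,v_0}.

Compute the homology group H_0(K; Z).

We work with the vertex ordering v_0 < v_1 < v_2 < v_3 < v_4. The simplices of K, each written with vertices in increasing order, are:

  0-simplices (5): [v_0], [v_1], [v_2], [v_3], [v_4]
  1-simplices (10): [v_0,v_1], [v_0,v_2], [v_0,v_3], [v_0,v_4], [v_1,v_2], [v_1,v_3], [v_1,v_4], [v_2,v_3], [v_2,v_4], [v_3,v_4]
  2-simplices (5): [v_0,v_1,v_2], [v_0,v_1,v_3], [v_0,v_2,v_4], [v_1,v_3,v_4], [v_2,v_3,v_4]

giving chain groups C_0 ≅ Z^5, C_1 ≅ Z^10, C_2 ≅ Z^5.

The boundary map ∂_1: C_1 → C_0 is given by ∂[p,q] = [q] − [p].
This gives a 5×10 integer matrix of rank 4; reducing to Smith normal form yields diagonal entries (1,1,1,1).

∂_2: C_2 → C_1 sends each 2-simplex [p,q,r] to [q,r] − [p,r] + [p,q]. For instance
  ∂[v_0,v_2,v_4] = [v_2,v_4] − [v_0,v_4] + [v_0,v_2],
  ∂[v_0,v_1,v_2] = [v_1,v_2] − [v_0,v_2] + [v_0,v_1].
The 10×5 boundary matrix has rank 5 and Smith normal form diag(1,1,1,1,1).

From H_k ≅ ker(∂_k) / im(∂_{k+1}) we obtain:

  H_0: rank C_0 − rank ∂_1 = 5 − 4 = 1, and the invariant factors of ∂_1 are all 1, so H_0 ≅ Z.

H_0 = Z.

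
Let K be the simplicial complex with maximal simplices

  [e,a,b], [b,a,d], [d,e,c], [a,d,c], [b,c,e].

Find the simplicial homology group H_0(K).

H_0 = Z.

Take the total order a < b < c < d < e on the vertex set. Then K (dimension 2) consists of the simplices:

  0-simplices (5): a, b, c, d, e
  1-simplices (10): ab, ac, ad, ae, bc, bd, be, cd, ce, de
  2-simplices (5): abd, abe, acd, bce, cde

Hence C_0 ≅ Z^5, C_1 ≅ Z^10, C_2 ≅ Z^5.

Boundary ∂_1: C_1 → C_0 is given by ∂[p,q] = [q] − [p]. For instance
  ∂ae = e − a.
The 5×10 boundary matrix has rank 4 and Smith normal form diag(1,1,1,1).

∂_2: C_2 → C_1 maps a triangle to the signed sum of its edges. For instance
  ∂cde = de − ce + cd,
  ∂bce = ce − be + bc.
The 10×5 boundary matrix has rank 5 and Smith normal form diag(1,1,1,1,1).

Now H_k = ker ∂_k / im ∂_{k+1}, so:

  H_0: rank C_0 − rank ∂_1 = 5 − 4 = 1, and the invariant factors of ∂_1 are all 1, so H_0 ≅ Z.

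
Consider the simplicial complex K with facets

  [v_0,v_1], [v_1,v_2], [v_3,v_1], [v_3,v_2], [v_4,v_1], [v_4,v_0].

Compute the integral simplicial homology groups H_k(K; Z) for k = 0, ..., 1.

H_0 = Z,  H_1 = Z^2.

Take the total order v_0 < v_1 < v_2 < v_3 < v_4 on the vertex set. Then K (dimension 1) consists of the simplices:

  0-simplices (5): [v_0], [v_1], [v_2], [v_3], [v_4]
  1-simplices (6): [v_0,v_1], [v_0,v_4], [v_1,v_2], [v_1,v_3], [v_1,v_4], [v_2,v_3]

giving chain groups C_0 ≅ Z^5, C_1 ≅ Z^6.

∂_1: C_1 → C_0 maps an edge to its endpoints' difference, ∂[p,q] = q − p. For instance
  ∂[v_1,v_4] = [v_4] − [v_1].
As a 5×6 matrix over Z this has rank 4, with invariant factors (1,1,1,1).

Computing H_k = (kernel of ∂_k) / (image of ∂_{k+1}):

  H_0: rank C_0 − rank ∂_1 = 5 − 4 = 1, and the invariant factors of ∂_1 are all 1, so H_0 ≅ Z.
  H_1: rank ker ∂_1 − rank ∂_2 = (6 − 4) − 0 = 2, and there is no ∂_2, so H_1 ≅ Z^2.

(K is a triangulation of a wedge of 2 circles.)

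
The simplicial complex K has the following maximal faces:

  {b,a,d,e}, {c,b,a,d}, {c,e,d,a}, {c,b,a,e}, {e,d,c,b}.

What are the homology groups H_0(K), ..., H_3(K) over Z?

Fix the vertex order a < b < c < d < e and write every simplex with vertices in increasing order. Then dim K = 3 and the simplices of K are:

  0-simplices (5): a, b, c, d, e
  1-simplices (10): ab, ac, ad, ae, bc, bd, be, cd, ce, de
  2-simplices (10): abc, abd, abe, acd, ace, ade, bcd, bce, bde, cde
  3-simplices (5): abcd, abce, abde, acde, bcde

giving chain groups C_0 ≅ Z^5, C_1 ≅ Z^10, C_2 ≅ Z^10, C_3 ≅ Z^5.

The boundary map ∂_1: C_1 → C_0 sends each edge [p,q] (with p < q) to q − p.
The 5×10 boundary matrix has rank 4 and Smith normal form diag(1,1,1,1).

The boundary map ∂_2: C_2 → C_1 acts by ∂[p,q,r] = [q,r] − [p,r] + [p,q]. For instance
  ∂abc = bc − ac + ab,
  ∂cde = de − ce + cd.
The resulting 10×10 matrix has rank 6, and its Smith normal form has invariant factors (1,1,1,1,1,1).

Boundary ∂_3: C_3 → C_2 sends each 3-simplex σ to the alternating sum Σ_i (−1)^i (σ with its i-th vertex removed). For instance
  ∂abde = bde − ade + abe − abd,
  ∂abce = bce − ace + abe − abc.
This gives a 10×5 integer matrix of rank 4; reducing to Smith normal form yields diagonal entries (1,1,1,1).

From H_k ≅ ker(∂_k) / im(∂_{k+1}) we obtain:

  H_0: rank C_0 − rank ∂_1 = 5 − 4 = 1, and the invariant factors of ∂_1 are all 1, so H_0 = Z.
  H_1: rank ker ∂_1 − rank ∂_2 = (10 − 4) − 6 = 0, and the invariant factors of ∂_2 are all 1, so H_1 = 0.
  H_2: rank ker ∂_2 − rank ∂_3 = (10 − 6) − 4 = 0, and the invariant factors of ∂_3 are all 1, so H_2 = 0.
  H_3: rank ker ∂_3 − rank ∂_4 = (5 − 4) − 0 = 1, and there is no ∂_4, so H_3 = Z.

As a check, the Euler characteristic is 5 − 10 + 10 − 5 = 0, which agrees with 1 − 0 + 0 − 1 = 0.

H_0 ≅ Z,  H_1 = 0,  H_2 = 0,  H_3 ≅ Z.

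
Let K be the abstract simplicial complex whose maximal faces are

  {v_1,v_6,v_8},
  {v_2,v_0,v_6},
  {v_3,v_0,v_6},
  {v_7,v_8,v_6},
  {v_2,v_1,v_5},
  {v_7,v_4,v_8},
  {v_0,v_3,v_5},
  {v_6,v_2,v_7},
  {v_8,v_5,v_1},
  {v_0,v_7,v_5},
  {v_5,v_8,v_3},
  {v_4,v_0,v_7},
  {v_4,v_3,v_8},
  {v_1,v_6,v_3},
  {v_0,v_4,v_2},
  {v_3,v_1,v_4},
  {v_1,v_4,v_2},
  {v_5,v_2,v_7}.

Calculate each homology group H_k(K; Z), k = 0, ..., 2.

H_0 = Z,  H_1 = Z ⊕ Z_2,  H_2 = 0.

Take the total order v_0 < v_1 < v_2 < v_3 < v_4 < v_5 < v_6 < v_7 < v_8 on the vertex set. Then K (dimension 2) consists of the simplices:

  0-simplices (9): [v_0], [v_1], [v_2], [v_3], [v_4], [v_5], [v_6], [v_7], [v_8]
  1-simplices (27): (27 of them)
  2-simplices (18): (18 of them)

Hence C_0 ≅ Z^9, C_1 ≅ Z^27, C_2 ≅ Z^18.

Boundary ∂_1: C_1 → C_0 sends each edge [p,q] (with p < q) to q − p. For instance
  ∂[v_2,v_4] = [v_4] − [v_2].
The resulting 9×27 matrix has rank 8, and its Smith normal form has invariant factors (1,1,1,1,1,1,1,1).

Boundary ∂_2: C_2 → C_1 sends each 2-simplex [p,q,r] to [q,r] − [p,r] + [p,q]. For instance
  ∂[v_3,v_4,v_8] = [v_4,v_8] − [v_3,v_8] + [v_3,v_4],
  ∂[v_2,v_5,v_7] = [v_5,v_7] − [v_2,v_7] + [v_2,v_5].
This gives a 27×18 integer matrix of rank 18; reducing to Smith normal form yields diagonal entries (1,1,1,1,1,1,1,1,1,1,1,1,1,1,1,1,1,2).

Now H_k = ker ∂_k / im ∂_{k+1}, so:

  H_0: rank C_0 − rank ∂_1 = 9 − 8 = 1, and the invariant factors of ∂_1 are all 1, so H_0 ≅ Z.
  H_1: rank ker ∂_1 − rank ∂_2 = (27 − 8) − 18 = 1, and ∂_2 has invariant factor 2 > 1, so H_1 ≅ Z ⊕ Z_2.
  H_2: rank ker ∂_2 − rank ∂_3 = (18 − 18) − 0 = 0, and there is no ∂_3, so H_2 ≅ 0.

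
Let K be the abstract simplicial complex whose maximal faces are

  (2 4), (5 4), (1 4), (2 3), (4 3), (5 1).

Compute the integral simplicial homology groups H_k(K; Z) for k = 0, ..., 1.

H_0 ≅ Z,  H_1 ≅ Z^2.

Order the vertices as 1 < 2 < 3 < 4 < 5. Listing each simplex with vertices in this order, K has dimension 1 with simplices:

  0-simplices (5): [1], [2], [3], [4], [5]
  1-simplices (6): [1,4], [1,5], [2,3], [2,4], [3,4], [4,5]

Hence C_0 ≅ Z^5, C_1 ≅ Z^6.

The boundary map ∂_1: C_1 → C_0 sends each edge [p,q] (with p < q) to q − p. For instance
  ∂[1,4] = [4] − [1].
As a 5×6 matrix over Z this has rank 4, with invariant factors (1,1,1,1).

From H_k ≅ ker(∂_k) / im(∂_{k+1}) we obtain:

  H_0: rank C_0 − rank ∂_1 = 5 − 4 = 1, and the invariant factors of ∂_1 are all 1, so H_0 = Z.
  H_1: rank ker ∂_1 − rank ∂_2 = (6 − 4) − 0 = 2, and there is no ∂_2, so H_1 = Z^2.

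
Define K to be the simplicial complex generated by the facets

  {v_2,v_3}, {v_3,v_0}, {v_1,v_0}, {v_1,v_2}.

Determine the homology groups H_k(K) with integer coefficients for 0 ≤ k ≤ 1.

K has 4 vertices, 4 edges.
rank ∂_0 = 0, rank ∂_1 = 3 ⇒ b_0 = 4 − 0 − 3 = 1; all invariant factors of ∂_1 are 1 so no torsion. So H_0 ≅ Z.
rank ∂_1 = 3, rank ∂_2 = 0 ⇒ b_1 = 4 − 3 − 0 = 1. So H_1 ≅ Z.

H_0 = Z,  H_1 = Z.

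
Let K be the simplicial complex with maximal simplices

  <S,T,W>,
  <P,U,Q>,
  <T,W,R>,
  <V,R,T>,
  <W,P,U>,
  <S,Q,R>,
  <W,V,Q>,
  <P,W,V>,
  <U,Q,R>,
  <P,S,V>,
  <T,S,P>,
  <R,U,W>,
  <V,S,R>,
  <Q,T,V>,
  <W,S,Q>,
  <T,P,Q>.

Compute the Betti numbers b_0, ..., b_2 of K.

Fix the vertex order P < Q < R < S < T < U < V < W and write every simplex with vertices in increasing order. Then dim K = 2 and the simplices of K are:

  0-simplices (8): P, Q, R, S, T, U, V, W
  1-simplices (24): PQ, PS, PT, PU, PV, PW, QR, QS, QT, QU, QV, QW, RS, RT, RU, RV, RW, ST, SV, SW, TV, TW, UW, VW
  2-simplices (16): PQT, PQU, PST, PSV, PUW, PVW, QRS, QRU, QSW, QTV, QVW, RSV, RTV, RTW, RUW, STW

giving chain groups C_0 ≅ Z^8, C_1 ≅ Z^24, C_2 ≅ Z^16.

Boundary ∂_1: C_1 → C_0 is given by ∂[p,q] = [q] − [p].
The 8×24 boundary matrix has rank 7 and Smith normal form diag(1,1,1,1,1,1,1).

Boundary ∂_2: C_2 → C_1 acts by ∂[p,q,r] = [q,r] − [p,r] + [p,q]. For instance
  ∂PQU = QU − PU + PQ,
  ∂PST = ST − PT + PS.
As a 24×16 matrix over Z this has rank 15, with invariant factors (1,1,1,1,1,1,1,1,1,1,1,1,1,1,1).

Now H_k = ker ∂_k / im ∂_{k+1}, so:

  H_0: rank C_0 − rank ∂_1 = 8 − 7 = 1, and the invariant factors of ∂_1 are all 1, so H_0 ≅ Z.
  H_1: rank ker ∂_1 − rank ∂_2 = (24 − 7) − 15 = 2, and the invariant factors of ∂_2 are all 1, so H_1 ≅ Z^2.
  H_2: rank ker ∂_2 − rank ∂_3 = (16 − 15) − 0 = 1, and there is no ∂_3, so H_2 ≅ Z.

As a check, the Euler characteristic is 8 − 24 + 16 = 0, which agrees with 1 − 2 + 1 = 0.
(K is a triangulation of the torus T^2.)

Hence the Betti numbers are b_0 = 1, b_1 = 2, b_2 = 1.

b_0 = 1, b_1 = 2, b_2 = 1.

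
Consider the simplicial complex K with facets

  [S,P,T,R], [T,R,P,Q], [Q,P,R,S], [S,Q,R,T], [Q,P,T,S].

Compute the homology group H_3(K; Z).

H_3 = Z.

Fix the vertex order P < Q < R < S < T and write every simplex with vertices in increasing order. Then dim K = 3 and the simplices of K are:

  0-simplices (5): P, Q, R, S, T
  1-simplices (10): PQ, PR, PS, PT, QR, QS, QT, RS, RT, ST
  2-simplices (10): PQR, PQS, PQT, PRS, PRT, PST, QRS, QRT, QST, RST
  3-simplices (5): PQRS, PQRT, PQST, PRST, QRST

giving chain groups C_0 ≅ Z^5, C_1 ≅ Z^10, C_2 ≅ Z^10, C_3 ≅ Z^5.

The boundary map ∂_1: C_1 → C_0 is given by ∂[p,q] = [q] − [p].
As a 5×10 matrix over Z this has rank 4, with invariant factors (1,1,1,1).

The boundary map ∂_2: C_2 → C_1 acts by ∂[p,q,r] = [q,r] − [p,r] + [p,q]. For instance
  ∂QRS = RS − QS + QR,
  ∂PST = ST − PT + PS.
The resulting 10×10 matrix has rank 6, and its Smith normal form has invariant factors (1,1,1,1,1,1).

Boundary ∂_3: C_3 → C_2 sends each 3-simplex σ to the alternating sum Σ_i (−1)^i (σ with its i-th vertex removed). For instance
  ∂PQST = QST − PST + PQT − PQS,
  ∂QRST = RST − QST + QRT − QRS.
This gives a 10×5 integer matrix of rank 4; reducing to Smith normal form yields diagonal entries (1,1,1,1).

Now H_k = ker ∂_k / im ∂_{k+1}, so:

  H_3: rank ker ∂_3 − rank ∂_4 = (5 − 4) − 0 = 1, and there is no ∂_4, so H_3 = Z.

(K is a triangulation of the 3-sphere S^3.)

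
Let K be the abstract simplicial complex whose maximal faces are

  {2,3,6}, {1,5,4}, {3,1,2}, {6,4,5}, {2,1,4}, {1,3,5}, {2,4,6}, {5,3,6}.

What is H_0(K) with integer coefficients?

H_0 = Z.

Take the total order 1 < 2 < 3 < 4 < 5 < 6 on the vertex set. Then K (dimension 2) consists of the simplices:

  0-simplices (6): [1], [2], [3], [4], [5], [6]
  1-simplices (12): [1,2], [1,3], [1,4], [1,5], [2,3], [2,4], [2,6], [3,5], [3,6], [4,5], [4,6], [5,6]
  2-simplices (8): [1,2,3], [1,2,4], [1,3,5], [1,4,5], [2,3,6], [2,4,6], [3,5,6], [4,5,6]

giving chain groups C_0 ≅ Z^6, C_1 ≅ Z^12, C_2 ≅ Z^8.

∂_1: C_1 → C_0 is given by ∂[p,q] = [q] − [p]. For instance
  ∂[2,3] = [3] − [2].
The resulting 6×12 matrix has rank 5, and its Smith normal form has invariant factors (1,1,1,1,1).

∂_2: C_2 → C_1 maps a triangle to the signed sum of its edges. For instance
  ∂[1,4,5] = [4,5] − [1,5] + [1,4],
  ∂[2,4,6] = [4,6] − [2,6] + [2,4].
The resulting 12×8 matrix has rank 7, and its Smith normal form has invariant factors (1,1,1,1,1,1,1).

Computing H_k = (kernel of ∂_k) / (image of ∂_{k+1}):

  H_0: rank C_0 − rank ∂_1 = 6 − 5 = 1, and the invariant factors of ∂_1 are all 1, so H_0 ≅ Z.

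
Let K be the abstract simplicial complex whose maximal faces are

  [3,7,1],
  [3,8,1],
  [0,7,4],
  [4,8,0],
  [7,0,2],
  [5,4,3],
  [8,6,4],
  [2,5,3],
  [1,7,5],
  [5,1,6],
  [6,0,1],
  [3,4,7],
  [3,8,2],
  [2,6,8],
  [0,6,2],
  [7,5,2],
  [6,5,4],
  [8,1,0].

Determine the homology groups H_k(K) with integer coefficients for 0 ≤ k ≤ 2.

H_0 ≅ Z,  H_1 ≅ Z ⊕ Z/2Z,  H_2 = 0.

We work with the vertex ordering 0 < 1 < 2 < 3 < 4 < 5 < 6 < 7 < 8. The simplices of K, each written with vertices in increasing order, are:

  0-simplices (9): [0], [1], [2], [3], [4], [5], [6], [7], [8]
  1-simplices (27): (27 of them)
  2-simplices (18): [0,1,6], [0,1,8], [0,2,6], [0,2,7], [0,4,7], [0,4,8], [1,3,7], [1,3,8], [1,5,6], [1,5,7], [2,3,5], [2,3,8], [2,5,7], [2,6,8], [3,4,5], [3,4,7], [4,5,6], [4,6,8]

giving chain groups C_0 ≅ Z^9, C_1 ≅ Z^27, C_2 ≅ Z^18.

Boundary ∂_1: C_1 → C_0 maps an edge to its endpoints' difference, ∂[p,q] = q − p.
The resulting 9×27 matrix has rank 8, and its Smith normal form has invariant factors (1,1,1,1,1,1,1,1).

Boundary ∂_2: C_2 → C_1 acts by ∂[p,q,r] = [q,r] − [p,r] + [p,q]. For instance
  ∂[0,1,6] = [1,6] − [0,6] + [0,1],
  ∂[0,1,8] = [1,8] − [0,8] + [0,1].
As a 27×18 matrix over Z this has rank 18, with invariant factors (1,1,1,1,1,1,1,1,1,1,1,1,1,1,1,1,1,2).

Reading off H_k = ker ∂_k / im ∂_{k+1}:

  H_0: rank C_0 − rank ∂_1 = 9 − 8 = 1, and the invariant factors of ∂_1 are all 1, so H_0 = Z.
  H_1: rank ker ∂_1 − rank ∂_2 = (27 − 8) − 18 = 1, and ∂_2 has invariant factor 2 > 1, so H_1 = Z ⊕ Z/2Z.
  H_2: rank ker ∂_2 − rank ∂_3 = (18 − 18) − 0 = 0, and there is no ∂_3, so H_2 = 0.

As a check, the Euler characteristic is 9 − 27 + 18 = 0, which agrees with 1 − 1 + 0 = 0.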